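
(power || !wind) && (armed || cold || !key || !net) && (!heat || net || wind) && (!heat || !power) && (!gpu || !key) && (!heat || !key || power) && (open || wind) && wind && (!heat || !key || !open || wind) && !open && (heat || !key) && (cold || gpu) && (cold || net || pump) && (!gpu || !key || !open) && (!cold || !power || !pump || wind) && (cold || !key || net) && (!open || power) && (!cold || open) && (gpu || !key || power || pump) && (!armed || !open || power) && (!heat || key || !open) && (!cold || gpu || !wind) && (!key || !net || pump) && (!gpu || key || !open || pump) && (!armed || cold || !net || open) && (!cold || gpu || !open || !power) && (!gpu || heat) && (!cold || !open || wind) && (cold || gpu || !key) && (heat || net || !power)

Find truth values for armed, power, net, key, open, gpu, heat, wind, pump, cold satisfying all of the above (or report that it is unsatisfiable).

Case open = True:
  Clause (!open) is falsified — contradiction.
Case open = False:
  (open || wind) forces wind = True.
  (power || !wind) forces power = True.
  (!heat || !power) forces heat = False.
  (heat || !key) forces key = False.
  (!cold || open) forces cold = False.
  (cold || gpu) forces gpu = True.
  Clause (!gpu || heat) is falsified — contradiction.
Both cases fail, so the formula is unsatisfiable.

UNSATISFIABLE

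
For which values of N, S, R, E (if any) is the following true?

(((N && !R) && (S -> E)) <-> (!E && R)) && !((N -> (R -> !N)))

N = True; S = False; R = True; E = True

  ((N && !R) && (S -> E)) <-> (!E && R) = True
    (N && !R) && (S -> E) = False
      N && !R = False
        !R = False
      S -> E = True
    !E && R = False
      !E = False
  !((N -> (R -> !N))) = True
    N -> (R -> !N) = False
      R -> !N = False
        !N = False
Both conjuncts True, so the formula holds.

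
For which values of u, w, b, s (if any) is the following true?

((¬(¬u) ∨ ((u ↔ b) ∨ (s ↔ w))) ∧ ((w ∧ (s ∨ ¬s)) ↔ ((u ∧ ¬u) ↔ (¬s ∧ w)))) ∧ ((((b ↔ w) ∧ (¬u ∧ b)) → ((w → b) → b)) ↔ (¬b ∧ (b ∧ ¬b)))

No satisfying assignment exists.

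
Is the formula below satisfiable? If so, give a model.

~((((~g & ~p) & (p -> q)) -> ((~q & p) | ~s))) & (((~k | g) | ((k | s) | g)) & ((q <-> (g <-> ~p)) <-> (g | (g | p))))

p: False, k: True, g: False, s: True, q: True

  ~((((~g & ~p) & (p -> q)) -> ((~q & p) | ~s))) = True
    ((~g & ~p) & (p -> q)) -> ((~q & p) | ~s) = False
      (~g & ~p) & (p -> q) = True
        ~g & ~p = True
          ~g = True
          ~p = True
        p -> q = True
      (~q & p) | ~s = False
        ~q & p = False
          ~q = False
        ~s = False
  ((~k | g) | ((k | s) | g)) & ((q <-> (g <-> ~p)) <-> (g | (g | p))) = True
    (~k | g) | ((k | s) | g) = True
      ~k | g = False
        ~k = False
      (k | s) | g = True
        k | s = True
    (q <-> (g <-> ~p)) <-> (g | (g | p)) = True
      q <-> (g <-> ~p) = False
        g <-> ~p = False
          ~p = True
      g | (g | p) = False
        g | p = False
Both conjuncts True, so the formula holds.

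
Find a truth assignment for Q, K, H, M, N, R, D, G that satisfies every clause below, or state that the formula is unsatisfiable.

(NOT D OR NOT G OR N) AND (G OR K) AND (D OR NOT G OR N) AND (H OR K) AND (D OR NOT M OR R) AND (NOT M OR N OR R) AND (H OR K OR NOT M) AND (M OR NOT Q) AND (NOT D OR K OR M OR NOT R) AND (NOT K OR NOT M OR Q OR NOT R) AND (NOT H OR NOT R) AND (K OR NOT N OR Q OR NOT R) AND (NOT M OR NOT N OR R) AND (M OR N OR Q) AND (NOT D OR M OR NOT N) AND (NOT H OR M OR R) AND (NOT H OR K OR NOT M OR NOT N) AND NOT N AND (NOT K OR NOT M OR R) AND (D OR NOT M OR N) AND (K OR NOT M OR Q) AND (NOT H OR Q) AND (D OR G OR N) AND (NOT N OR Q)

Unit clause (NOT N) forces N = False.
Try Q = False:
  (M OR N OR Q) forces M = True.
  (NOT M OR N OR R) forces R = True.
  (NOT K OR NOT M OR Q OR NOT R) forces K = False.
  clause (K OR NOT M OR Q) is falsified — backtrack.
So Q = True.
  then (M OR NOT Q) forces M = True.
  then (D OR NOT M OR N) forces D = True.
  then (NOT D OR NOT G OR N) forces G = False.
  then (G OR K) forces K = True.
  then (NOT M OR N OR R) forces R = True.
  then (NOT H OR NOT R) forces H = False.
All clauses satisfied.

Q=T; K=T; H=F; M=T; N=F; R=T; D=T; G=F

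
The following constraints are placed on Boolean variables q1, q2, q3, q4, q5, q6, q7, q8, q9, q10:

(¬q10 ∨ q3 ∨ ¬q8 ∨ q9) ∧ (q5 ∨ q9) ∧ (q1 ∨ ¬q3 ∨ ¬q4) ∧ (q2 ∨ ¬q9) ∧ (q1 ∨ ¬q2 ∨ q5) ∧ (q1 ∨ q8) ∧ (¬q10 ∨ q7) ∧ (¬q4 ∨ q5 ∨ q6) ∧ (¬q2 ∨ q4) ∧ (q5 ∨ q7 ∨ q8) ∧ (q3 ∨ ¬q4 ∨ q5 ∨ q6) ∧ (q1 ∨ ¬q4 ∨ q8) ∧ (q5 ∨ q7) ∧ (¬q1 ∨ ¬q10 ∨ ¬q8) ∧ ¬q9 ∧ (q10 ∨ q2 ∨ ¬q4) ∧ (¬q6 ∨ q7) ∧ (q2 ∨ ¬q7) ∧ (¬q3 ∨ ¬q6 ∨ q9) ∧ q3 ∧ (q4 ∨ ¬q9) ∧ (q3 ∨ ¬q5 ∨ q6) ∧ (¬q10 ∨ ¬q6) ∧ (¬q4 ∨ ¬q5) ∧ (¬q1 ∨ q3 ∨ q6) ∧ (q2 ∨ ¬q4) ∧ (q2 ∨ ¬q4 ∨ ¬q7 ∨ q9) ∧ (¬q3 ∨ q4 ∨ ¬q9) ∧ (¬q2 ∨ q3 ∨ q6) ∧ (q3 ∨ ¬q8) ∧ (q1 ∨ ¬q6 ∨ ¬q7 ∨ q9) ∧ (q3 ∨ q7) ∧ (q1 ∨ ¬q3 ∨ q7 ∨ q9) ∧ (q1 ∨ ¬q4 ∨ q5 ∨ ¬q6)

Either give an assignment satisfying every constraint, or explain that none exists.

Unit clause (¬q9) forces q9 = False.
Unit clause (q3) forces q3 = True.
In (q5 ∨ q9) only q5 is left, so q5 = True.
In (¬q3 ∨ ¬q6 ∨ q9) only ¬q6 is left, so q6 = False.
In (¬q4 ∨ ¬q5) only ¬q4 is left, so q4 = False.
In (¬q2 ∨ q4) only ¬q2 is left, so q2 = False.
In (q2 ∨ ¬q7) only ¬q7 is left, so q7 = False.
In (q1 ∨ ¬q3 ∨ q7 ∨ q9) only q1 is left, so q1 = True.
In (¬q10 ∨ q7) only ¬q10 is left, so q10 = False.
Set q8 = False.
All clauses satisfied.

q1=T; q2=F; q3=T; q4=F; q5=T; q6=F; q7=F; q8=F; q9=F; q10=F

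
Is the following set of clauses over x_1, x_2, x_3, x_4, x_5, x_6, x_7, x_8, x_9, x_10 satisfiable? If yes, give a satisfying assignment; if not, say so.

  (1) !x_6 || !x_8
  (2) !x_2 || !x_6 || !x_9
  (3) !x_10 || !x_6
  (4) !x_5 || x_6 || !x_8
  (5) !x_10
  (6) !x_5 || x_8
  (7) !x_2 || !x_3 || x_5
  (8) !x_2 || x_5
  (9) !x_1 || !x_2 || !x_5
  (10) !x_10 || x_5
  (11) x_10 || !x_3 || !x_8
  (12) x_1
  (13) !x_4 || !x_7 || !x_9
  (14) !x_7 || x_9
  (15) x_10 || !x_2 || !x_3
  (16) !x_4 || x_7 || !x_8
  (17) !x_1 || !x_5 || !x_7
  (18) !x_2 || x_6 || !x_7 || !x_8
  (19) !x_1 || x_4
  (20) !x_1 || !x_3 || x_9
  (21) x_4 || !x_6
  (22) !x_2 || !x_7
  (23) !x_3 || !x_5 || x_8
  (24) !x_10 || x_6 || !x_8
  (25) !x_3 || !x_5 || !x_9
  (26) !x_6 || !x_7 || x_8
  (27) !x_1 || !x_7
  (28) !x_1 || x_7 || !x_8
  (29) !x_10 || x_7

x_1: True, x_2: False, x_3: True, x_4: True, x_5: False, x_6: False, x_7: False, x_8: False, x_9: True, x_10: False

Unit clause (!x_10) forces x_10 = False.
Unit clause (x_1) forces x_1 = True.
In (!x_1 || x_4) only x_4 is left, so x_4 = True.
In (!x_1 || !x_7) only !x_7 is left, so x_7 = False.
In (!x_1 || x_7 || !x_8) only !x_8 is left, so x_8 = False.
In (!x_5 || x_8) only !x_5 is left, so x_5 = False.
In (!x_2 || x_5) only !x_2 is left, so x_2 = False.
Set x_3 = True.
  then (!x_1 || !x_3 || x_9) forces x_9 = True.
Set x_6 = False.
All clauses satisfied.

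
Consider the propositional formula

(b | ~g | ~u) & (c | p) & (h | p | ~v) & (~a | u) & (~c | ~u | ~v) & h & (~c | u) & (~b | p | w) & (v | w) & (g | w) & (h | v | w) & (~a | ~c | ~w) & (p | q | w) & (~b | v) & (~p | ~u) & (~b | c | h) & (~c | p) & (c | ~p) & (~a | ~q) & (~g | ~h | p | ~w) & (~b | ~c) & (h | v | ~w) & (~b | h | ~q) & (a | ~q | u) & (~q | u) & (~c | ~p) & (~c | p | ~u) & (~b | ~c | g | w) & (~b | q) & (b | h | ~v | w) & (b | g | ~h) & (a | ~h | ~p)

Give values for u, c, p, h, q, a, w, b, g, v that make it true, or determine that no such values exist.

UNSATISFIABLE

Case p = True:
  (h) forces h = True.
  (~p | ~u) forces u = False.
  (~a | u) forces a = False.
  Clause (a | ~h | ~p) is falsified — contradiction.
Case p = False:
  (c | p) forces c = True.
  Clause (~c | p) is falsified — contradiction.
Both cases fail, so the formula is unsatisfiable.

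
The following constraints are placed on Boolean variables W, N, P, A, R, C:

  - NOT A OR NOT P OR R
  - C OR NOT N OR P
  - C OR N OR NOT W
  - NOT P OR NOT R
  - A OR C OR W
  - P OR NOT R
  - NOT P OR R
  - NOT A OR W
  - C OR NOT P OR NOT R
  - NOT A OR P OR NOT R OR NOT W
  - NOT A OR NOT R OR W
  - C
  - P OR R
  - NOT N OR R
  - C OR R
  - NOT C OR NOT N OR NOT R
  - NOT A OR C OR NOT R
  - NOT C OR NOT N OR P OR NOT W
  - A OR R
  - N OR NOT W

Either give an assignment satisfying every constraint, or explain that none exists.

UNSATISFIABLE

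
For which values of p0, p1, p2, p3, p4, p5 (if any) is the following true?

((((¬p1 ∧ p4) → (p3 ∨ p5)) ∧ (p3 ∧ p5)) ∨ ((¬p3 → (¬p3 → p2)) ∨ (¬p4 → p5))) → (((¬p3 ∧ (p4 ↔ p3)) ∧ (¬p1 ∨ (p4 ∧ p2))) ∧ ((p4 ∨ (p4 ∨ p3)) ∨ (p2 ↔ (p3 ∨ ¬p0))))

p0 = False; p1 = True; p2 = False; p3 = False; p4 = False; p5 = False

  ((((¬p1 ∧ p4) → (p3 ∨ p5)) ∧ (p3 ∧ p5)) ∨ ((¬p3 → (¬p3 → p2)) ∨ (¬p4 → p5))) → (((¬p3 ∧ (p4 ↔ p3)) ∧ (¬p1 ∨ (p4 ∧ p2))) ∧ ((p4 ∨ (p4 ∨ p3)) ∨ (p2 ↔ (p3 ∨ ¬p0)))) = True
    (((¬p1 ∧ p4) → (p3 ∨ p5)) ∧ (p3 ∧ p5)) ∨ ((¬p3 → (¬p3 → p2)) ∨ (¬p4 → p5)) = False
      ((¬p1 ∧ p4) → (p3 ∨ p5)) ∧ (p3 ∧ p5) = False
        (¬p1 ∧ p4) → (p3 ∨ p5) = True
          ¬p1 ∧ p4 = False
            ¬p1 = False
          p3 ∨ p5 = False
        p3 ∧ p5 = False
      (¬p3 → (¬p3 → p2)) ∨ (¬p4 → p5) = False
        ¬p3 → (¬p3 → p2) = False
          ¬p3 = True
          ¬p3 → p2 = False
            ¬p3 = True
        ¬p4 → p5 = False
          ¬p4 = True
    ((¬p3 ∧ (p4 ↔ p3)) ∧ (¬p1 ∨ (p4 ∧ p2))) ∧ ((p4 ∨ (p4 ∨ p3)) ∨ (p2 ↔ (p3 ∨ ¬p0))) = False
      (¬p3 ∧ (p4 ↔ p3)) ∧ (¬p1 ∨ (p4 ∧ p2)) = False
        ¬p3 ∧ (p4 ↔ p3) = True
          ¬p3 = True
          p4 ↔ p3 = True
        ¬p1 ∨ (p4 ∧ p2) = False
          ¬p1 = False
          p4 ∧ p2 = False
      (p4 ∨ (p4 ∨ p3)) ∨ (p2 ↔ (p3 ∨ ¬p0)) = False
        p4 ∨ (p4 ∨ p3) = False
          p4 ∨ p3 = False
        p2 ↔ (p3 ∨ ¬p0) = False
          p3 ∨ ¬p0 = True
            ¬p0 = True
The formula evaluates to True.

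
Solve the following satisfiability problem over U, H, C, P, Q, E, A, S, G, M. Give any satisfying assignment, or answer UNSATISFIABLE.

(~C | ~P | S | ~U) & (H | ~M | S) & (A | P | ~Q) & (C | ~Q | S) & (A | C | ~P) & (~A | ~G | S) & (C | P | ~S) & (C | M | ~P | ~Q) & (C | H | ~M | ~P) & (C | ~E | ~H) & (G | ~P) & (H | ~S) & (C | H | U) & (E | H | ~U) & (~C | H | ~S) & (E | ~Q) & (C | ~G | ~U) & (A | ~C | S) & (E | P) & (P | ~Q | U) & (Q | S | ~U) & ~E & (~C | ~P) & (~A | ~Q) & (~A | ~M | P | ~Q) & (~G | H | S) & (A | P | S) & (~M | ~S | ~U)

Unit clause (~E) forces E = False.
In (E | ~Q) only ~Q is left, so Q = False.
In (E | P) only P is left, so P = True.
In (~C | ~P) only ~C is left, so C = False.
In (A | C | ~P) only A is left, so A = True.
In (G | ~P) only G is left, so G = True.
In (C | ~G | ~U) only ~U is left, so U = False.
In (~A | ~G | S) only S is left, so S = True.
In (H | ~S) only H is left, so H = True.
Set M = True.
All clauses satisfied.

U: False, H: True, C: False, P: True, Q: False, E: False, A: True, S: True, G: True, M: True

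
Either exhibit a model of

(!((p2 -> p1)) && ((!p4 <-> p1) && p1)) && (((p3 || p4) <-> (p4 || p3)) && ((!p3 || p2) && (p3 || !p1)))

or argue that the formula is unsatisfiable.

No satisfying assignment exists.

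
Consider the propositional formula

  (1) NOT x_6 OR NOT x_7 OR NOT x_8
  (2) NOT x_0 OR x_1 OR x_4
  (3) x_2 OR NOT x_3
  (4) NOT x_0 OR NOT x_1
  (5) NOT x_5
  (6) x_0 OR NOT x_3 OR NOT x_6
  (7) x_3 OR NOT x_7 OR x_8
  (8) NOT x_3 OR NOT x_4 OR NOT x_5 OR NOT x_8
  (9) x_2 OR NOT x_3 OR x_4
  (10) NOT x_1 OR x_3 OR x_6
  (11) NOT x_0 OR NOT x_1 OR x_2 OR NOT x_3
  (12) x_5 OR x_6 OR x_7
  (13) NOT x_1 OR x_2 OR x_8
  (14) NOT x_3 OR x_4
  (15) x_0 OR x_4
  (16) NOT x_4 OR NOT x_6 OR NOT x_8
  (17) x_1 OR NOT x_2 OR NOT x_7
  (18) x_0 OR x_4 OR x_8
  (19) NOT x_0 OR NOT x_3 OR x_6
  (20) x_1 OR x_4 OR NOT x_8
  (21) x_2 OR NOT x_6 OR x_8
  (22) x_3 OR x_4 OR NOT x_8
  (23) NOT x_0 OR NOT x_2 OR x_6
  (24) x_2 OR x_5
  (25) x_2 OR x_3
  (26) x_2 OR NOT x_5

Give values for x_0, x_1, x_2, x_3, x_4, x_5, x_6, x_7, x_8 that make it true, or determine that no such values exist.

Unit clause (NOT x_5) forces x_5 = False.
In (x_2 OR x_5) only x_2 is left, so x_2 = True.
Set x_0 = True.
  then (NOT x_0 OR NOT x_1) forces x_1 = False.
  then (x_1 OR NOT x_2 OR NOT x_7) forces x_7 = False.
  then (NOT x_0 OR NOT x_2 OR x_6) forces x_6 = True.
  then (NOT x_0 OR x_1 OR x_4) forces x_4 = True.
  then (NOT x_4 OR NOT x_6 OR NOT x_8) forces x_8 = False.
Set x_3 = True.
All clauses satisfied.

x_0 = True, x_1 = False, x_2 = True, x_3 = True, x_4 = True, x_5 = False, x_6 = True, x_7 = False, x_8 = False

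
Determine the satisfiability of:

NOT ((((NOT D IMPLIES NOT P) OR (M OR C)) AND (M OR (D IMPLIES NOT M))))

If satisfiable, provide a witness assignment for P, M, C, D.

P: True, M: False, C: False, D: False

  NOT ((((NOT D IMPLIES NOT P) OR (M OR C)) AND (M OR (D IMPLIES NOT M)))) = True
    ((NOT D IMPLIES NOT P) OR (M OR C)) AND (M OR (D IMPLIES NOT M)) = False
      (NOT D IMPLIES NOT P) OR (M OR C) = False
        NOT D IMPLIES NOT P = False
          NOT D = True
          NOT P = False
        M OR C = False
      M OR (D IMPLIES NOT M) = True
        D IMPLIES NOT M = True
          NOT M = True
The formula evaluates to True.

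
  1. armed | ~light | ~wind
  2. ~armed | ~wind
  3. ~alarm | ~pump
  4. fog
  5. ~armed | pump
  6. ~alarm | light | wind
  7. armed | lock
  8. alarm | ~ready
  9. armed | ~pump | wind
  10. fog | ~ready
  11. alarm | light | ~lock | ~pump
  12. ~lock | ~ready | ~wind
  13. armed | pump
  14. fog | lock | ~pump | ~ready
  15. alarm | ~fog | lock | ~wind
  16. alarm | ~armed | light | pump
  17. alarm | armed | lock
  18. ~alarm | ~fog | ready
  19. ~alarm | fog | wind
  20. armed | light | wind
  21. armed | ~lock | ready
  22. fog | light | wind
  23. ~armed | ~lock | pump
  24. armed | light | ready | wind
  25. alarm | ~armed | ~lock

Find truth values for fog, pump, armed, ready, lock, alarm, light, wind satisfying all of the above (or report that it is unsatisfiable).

Unit clause (fog) forces fog = True.
Try pump = False:
  (~armed | pump) forces armed = False.
  clause (armed | pump) is falsified — backtrack.
So pump = True.
  then (~alarm | ~pump) forces alarm = False.
  then (alarm | ~ready) forces ready = False.
Try armed = False:
  (armed | lock) forces lock = True.
  clause (armed | ~lock | ready) is falsified — backtrack.
So armed = True.
  then (~armed | ~wind) forces wind = False.
  then (alarm | ~armed | ~lock) forces lock = False.
Set light = False.
All clauses satisfied.

fog = True; pump = True; armed = True; ready = False; lock = False; alarm = False; light = False; wind = False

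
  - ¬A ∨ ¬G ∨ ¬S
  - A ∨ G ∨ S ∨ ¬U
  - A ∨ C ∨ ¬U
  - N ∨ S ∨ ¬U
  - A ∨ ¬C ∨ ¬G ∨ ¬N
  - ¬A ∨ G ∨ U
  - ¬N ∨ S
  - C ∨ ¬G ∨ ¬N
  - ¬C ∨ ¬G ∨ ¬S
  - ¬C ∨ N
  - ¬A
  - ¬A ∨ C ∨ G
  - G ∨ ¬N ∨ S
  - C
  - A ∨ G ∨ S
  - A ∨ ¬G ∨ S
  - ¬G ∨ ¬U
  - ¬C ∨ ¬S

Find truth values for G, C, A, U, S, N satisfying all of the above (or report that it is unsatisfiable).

Case C = True:
  (¬C ∨ N) forces N = True.
  (¬N ∨ S) forces S = True.
  Clause (¬C ∨ ¬S) is falsified — contradiction.
Case C = False:
  Clause (C) is falsified — contradiction.
Both cases fail, so the formula is unsatisfiable.

Unsatisfiable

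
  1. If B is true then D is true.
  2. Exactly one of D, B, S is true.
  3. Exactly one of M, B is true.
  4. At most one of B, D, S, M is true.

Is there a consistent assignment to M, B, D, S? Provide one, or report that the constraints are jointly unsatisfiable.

Case B = True:
  (1) with B=T forces D = True.
  Constraint (2) is violated (D=T, B=T) — contradiction.
Case B = False:
  (3) with B=F forces M = True.
  (4) with M=T forces D = False.
  (2) with D=F, B=F forces S = True.
  Constraint (4) is violated (S=T, M=T) — contradiction.
Both cases fail — unsatisfiable.

No satisfying assignment exists.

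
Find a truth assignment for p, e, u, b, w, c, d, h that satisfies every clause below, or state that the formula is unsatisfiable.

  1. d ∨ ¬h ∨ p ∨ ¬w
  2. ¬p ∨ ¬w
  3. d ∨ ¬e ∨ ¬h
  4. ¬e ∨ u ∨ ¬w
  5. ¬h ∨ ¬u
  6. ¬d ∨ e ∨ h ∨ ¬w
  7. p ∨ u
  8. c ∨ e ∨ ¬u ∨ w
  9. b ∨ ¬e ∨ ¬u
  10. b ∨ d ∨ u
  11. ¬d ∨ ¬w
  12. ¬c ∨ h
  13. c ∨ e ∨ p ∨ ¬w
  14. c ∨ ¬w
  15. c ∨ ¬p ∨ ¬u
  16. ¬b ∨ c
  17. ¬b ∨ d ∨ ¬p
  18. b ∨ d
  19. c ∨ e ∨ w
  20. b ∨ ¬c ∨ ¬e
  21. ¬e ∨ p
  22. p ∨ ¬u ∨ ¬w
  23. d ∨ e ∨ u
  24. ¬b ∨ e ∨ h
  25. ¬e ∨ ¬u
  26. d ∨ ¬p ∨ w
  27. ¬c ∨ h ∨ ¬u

p = True, e = True, u = False, b = False, w = False, c = False, d = True, h = False

Set p = True.
  then (¬p ∨ ¬w) forces w = False.
  then (d ∨ ¬p ∨ w) forces d = True.
Set e = True.
  then (¬e ∨ ¬u) forces u = False.
Set b = False.
  then (b ∨ ¬c ∨ ¬e) forces c = False.
Set h = False.
All clauses satisfied.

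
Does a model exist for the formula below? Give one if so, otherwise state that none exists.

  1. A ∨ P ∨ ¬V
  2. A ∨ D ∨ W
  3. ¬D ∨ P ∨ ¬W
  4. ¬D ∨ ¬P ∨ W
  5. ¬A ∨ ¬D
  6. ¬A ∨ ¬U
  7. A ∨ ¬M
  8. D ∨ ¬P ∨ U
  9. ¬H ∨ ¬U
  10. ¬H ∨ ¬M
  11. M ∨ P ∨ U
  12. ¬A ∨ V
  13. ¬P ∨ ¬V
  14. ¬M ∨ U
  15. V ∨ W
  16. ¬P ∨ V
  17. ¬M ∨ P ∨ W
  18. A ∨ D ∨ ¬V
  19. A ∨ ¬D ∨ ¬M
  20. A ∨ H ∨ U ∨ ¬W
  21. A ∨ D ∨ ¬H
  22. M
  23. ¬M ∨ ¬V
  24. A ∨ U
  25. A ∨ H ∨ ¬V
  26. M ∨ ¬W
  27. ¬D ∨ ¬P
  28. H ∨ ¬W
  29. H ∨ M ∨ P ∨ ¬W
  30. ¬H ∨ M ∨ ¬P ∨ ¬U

No satisfying assignment exists.

Case M = True:
  (A ∨ ¬M) forces A = True.
  (¬A ∨ ¬D) forces D = False.
  (¬A ∨ ¬U) forces U = False.
  Clause (¬M ∨ U) is falsified — contradiction.
Case M = False:
  Clause (M) is falsified — contradiction.
Both cases fail, so the formula is unsatisfiable.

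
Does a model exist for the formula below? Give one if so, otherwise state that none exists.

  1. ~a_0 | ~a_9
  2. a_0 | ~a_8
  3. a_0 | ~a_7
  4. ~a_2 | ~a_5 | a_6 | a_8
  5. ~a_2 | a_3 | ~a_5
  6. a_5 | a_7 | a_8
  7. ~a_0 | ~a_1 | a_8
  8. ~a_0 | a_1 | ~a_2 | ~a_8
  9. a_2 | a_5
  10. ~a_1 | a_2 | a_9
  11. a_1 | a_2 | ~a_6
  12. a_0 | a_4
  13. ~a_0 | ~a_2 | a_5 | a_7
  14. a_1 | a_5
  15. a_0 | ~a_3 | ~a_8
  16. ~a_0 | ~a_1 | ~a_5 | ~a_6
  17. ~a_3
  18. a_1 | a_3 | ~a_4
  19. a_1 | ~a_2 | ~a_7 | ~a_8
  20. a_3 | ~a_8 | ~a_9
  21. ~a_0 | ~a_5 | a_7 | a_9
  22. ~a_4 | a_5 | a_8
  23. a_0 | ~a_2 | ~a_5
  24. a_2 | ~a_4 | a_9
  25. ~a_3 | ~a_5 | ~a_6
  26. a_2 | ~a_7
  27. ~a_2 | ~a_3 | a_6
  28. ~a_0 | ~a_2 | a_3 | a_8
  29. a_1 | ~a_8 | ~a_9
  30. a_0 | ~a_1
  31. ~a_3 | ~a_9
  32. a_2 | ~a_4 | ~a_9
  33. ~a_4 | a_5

a_0 = True, a_1 = True, a_2 = True, a_3 = False, a_4 = False, a_5 = False, a_6 = False, a_7 = True, a_8 = True, a_9 = False

Unit clause (~a_3) forces a_3 = False.
Set a_0 = True.
  then (~a_0 | ~a_9) forces a_9 = False.
Set a_1 = True.
  then (~a_0 | ~a_1 | a_8) forces a_8 = True.
  then (~a_1 | a_2 | a_9) forces a_2 = True.
  then (~a_2 | a_3 | ~a_5) forces a_5 = False.
  then (~a_0 | ~a_2 | a_5 | a_7) forces a_7 = True.
  then (~a_4 | a_5) forces a_4 = False.
Set a_6 = False.
All clauses satisfied.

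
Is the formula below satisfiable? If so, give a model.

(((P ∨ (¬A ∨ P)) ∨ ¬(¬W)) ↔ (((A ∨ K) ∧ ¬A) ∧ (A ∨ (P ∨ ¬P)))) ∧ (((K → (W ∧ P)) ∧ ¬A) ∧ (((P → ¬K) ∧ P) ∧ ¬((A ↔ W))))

Unsatisfiable — no assignment works.

Case P = True: the formula simplifies to ((A ∨ K) ∧ ¬A) ∧ (((K → W) ∧ ¬A) ∧ (¬K ∧ ¬((A ↔ W)))).
  K = True: the conjunct ¬K is False.
  K = False: simplifies to (A ∧ ¬A) ∧ (¬A ∧ ¬((A ↔ W))).
    A = True: the conjunct ¬A is False.
    A = False: the conjunct A is False.
Case P = False: the conjunct P is False.
Both cases fail — unsatisfiable.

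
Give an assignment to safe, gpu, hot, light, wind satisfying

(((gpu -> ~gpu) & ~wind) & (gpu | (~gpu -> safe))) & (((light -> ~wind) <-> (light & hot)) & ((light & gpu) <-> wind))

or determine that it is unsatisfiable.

safe=T, gpu=F, hot=T, light=T, wind=F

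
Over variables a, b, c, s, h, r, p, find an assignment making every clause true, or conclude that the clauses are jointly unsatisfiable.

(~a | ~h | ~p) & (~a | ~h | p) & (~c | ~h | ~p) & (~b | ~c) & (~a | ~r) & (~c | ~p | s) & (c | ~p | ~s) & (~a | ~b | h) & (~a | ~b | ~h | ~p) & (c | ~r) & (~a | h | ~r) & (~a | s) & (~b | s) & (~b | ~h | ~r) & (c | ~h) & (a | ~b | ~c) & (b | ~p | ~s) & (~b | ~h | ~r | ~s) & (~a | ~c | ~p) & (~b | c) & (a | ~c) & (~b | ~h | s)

a=F; b=F; c=F; s=F; h=F; r=F; p=F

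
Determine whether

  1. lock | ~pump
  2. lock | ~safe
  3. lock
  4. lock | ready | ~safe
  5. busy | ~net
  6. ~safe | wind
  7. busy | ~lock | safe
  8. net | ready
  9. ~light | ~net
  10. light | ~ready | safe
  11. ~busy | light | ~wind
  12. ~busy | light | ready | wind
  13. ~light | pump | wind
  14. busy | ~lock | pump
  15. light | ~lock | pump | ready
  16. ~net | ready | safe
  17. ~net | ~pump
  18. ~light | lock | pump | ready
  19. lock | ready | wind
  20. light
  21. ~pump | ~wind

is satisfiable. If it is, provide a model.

Unit clause (lock) forces lock = True.
Unit clause (light) forces light = True.
In (~light | ~net) only ~net is left, so net = False.
In (net | ready) only ready is left, so ready = True.
Try busy = False:
  (busy | ~lock | safe) forces safe = True.
  (~safe | wind) forces wind = True.
  (busy | ~lock | pump) forces pump = True.
  clause (~pump | ~wind) is falsified — backtrack.
So busy = True.
Set wind = True.
  then (~pump | ~wind) forces pump = False.
Set safe = False.
All clauses satisfied.

busy = True, wind = True, net = False, safe = False, pump = False, ready = True, light = True, lock = True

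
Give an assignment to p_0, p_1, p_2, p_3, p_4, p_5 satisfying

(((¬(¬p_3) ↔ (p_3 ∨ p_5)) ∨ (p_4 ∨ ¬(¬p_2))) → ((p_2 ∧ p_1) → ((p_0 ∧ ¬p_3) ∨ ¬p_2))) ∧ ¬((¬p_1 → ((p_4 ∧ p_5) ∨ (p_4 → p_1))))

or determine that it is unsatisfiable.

p_0=T, p_1=F, p_2=T, p_3=F, p_4=T, p_5=F

  ((¬(¬p_3) ↔ (p_3 ∨ p_5)) ∨ (p_4 ∨ ¬(¬p_2))) → ((p_2 ∧ p_1) → ((p_0 ∧ ¬p_3) ∨ ¬p_2)) = True
    (¬(¬p_3) ↔ (p_3 ∨ p_5)) ∨ (p_4 ∨ ¬(¬p_2)) = True
      ¬(¬p_3) ↔ (p_3 ∨ p_5) = True
        ¬(¬p_3) = False
          ¬p_3 = True
        p_3 ∨ p_5 = False
      p_4 ∨ ¬(¬p_2) = True
        ¬(¬p_2) = True
          ¬p_2 = False
    (p_2 ∧ p_1) → ((p_0 ∧ ¬p_3) ∨ ¬p_2) = True
      p_2 ∧ p_1 = False
      (p_0 ∧ ¬p_3) ∨ ¬p_2 = True
        p_0 ∧ ¬p_3 = True
          ¬p_3 = True
        ¬p_2 = False
  ¬((¬p_1 → ((p_4 ∧ p_5) ∨ (p_4 → p_1)))) = True
    ¬p_1 → ((p_4 ∧ p_5) ∨ (p_4 → p_1)) = False
      ¬p_1 = True
      (p_4 ∧ p_5) ∨ (p_4 → p_1) = False
        p_4 ∧ p_5 = False
        p_4 → p_1 = False
Both conjuncts True, so the formula holds.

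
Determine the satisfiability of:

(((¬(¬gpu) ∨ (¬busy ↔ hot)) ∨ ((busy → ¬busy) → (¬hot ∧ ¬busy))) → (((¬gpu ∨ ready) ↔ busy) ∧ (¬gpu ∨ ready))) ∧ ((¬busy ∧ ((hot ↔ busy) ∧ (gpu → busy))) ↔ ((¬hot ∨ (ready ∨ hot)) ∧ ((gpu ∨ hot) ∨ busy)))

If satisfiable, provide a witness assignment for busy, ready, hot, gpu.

Unsatisfiable

The conjunct (¬busy ∧ ((hot ↔ busy) ∧ (gpu → busy))) ↔ ((¬hot ∨ (ready ∨ hot)) ∧ ((gpu ∨ hot) ∨ busy)) is unsatisfiable on its own:
  hot = True: simplifies to ¬busy ∧ (busy ∧ (gpu → busy)).
    busy = True: the conjunct ¬busy is False.
    busy = False: the conjunct busy is False.
  hot = False: simplifies to (¬busy ∧ (¬busy ∧ (gpu → busy))) ↔ (gpu ∨ busy).
    busy = True: this becomes (False ∧ False) ↔ (gpu ∨ True) = False.
    busy = False: simplifies to ¬gpu ↔ gpu.
      gpu = True: this becomes ¬True ↔ True = False.
      gpu = False: this becomes ¬False ↔ False = False.
So the whole conjunction is unsatisfiable.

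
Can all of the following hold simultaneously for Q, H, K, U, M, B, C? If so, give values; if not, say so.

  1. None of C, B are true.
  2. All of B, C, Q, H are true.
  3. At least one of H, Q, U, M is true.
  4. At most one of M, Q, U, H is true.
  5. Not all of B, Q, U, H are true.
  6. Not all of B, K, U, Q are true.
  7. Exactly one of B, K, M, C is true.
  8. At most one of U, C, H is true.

Case B = True:
  Constraint (1) is violated (B=T) — contradiction.
Case B = False:
  Constraint (2) is violated (B=F) — contradiction.
Both cases fail — unsatisfiable.

No satisfying assignment exists.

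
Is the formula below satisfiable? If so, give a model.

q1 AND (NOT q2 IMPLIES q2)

q1 = True; q2 = True

  NOT q2 IMPLIES q2 = True
    NOT q2 = False
Both conjuncts True, so the formula holds.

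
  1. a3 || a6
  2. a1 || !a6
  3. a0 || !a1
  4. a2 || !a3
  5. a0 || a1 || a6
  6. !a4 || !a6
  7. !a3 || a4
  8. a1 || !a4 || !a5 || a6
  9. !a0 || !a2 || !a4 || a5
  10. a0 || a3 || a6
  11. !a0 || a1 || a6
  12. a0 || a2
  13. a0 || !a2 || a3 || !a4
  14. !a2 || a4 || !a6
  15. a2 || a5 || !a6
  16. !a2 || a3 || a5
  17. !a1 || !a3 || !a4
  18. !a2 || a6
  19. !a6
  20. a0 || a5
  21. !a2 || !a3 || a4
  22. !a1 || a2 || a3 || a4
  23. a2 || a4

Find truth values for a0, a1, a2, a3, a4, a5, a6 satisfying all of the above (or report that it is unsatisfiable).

Unsatisfiable — no assignment works.

Case a6 = True:
  Clause (!a6) is falsified — contradiction.
Case a6 = False:
  (a3 || a6) forces a3 = True.
  (a2 || !a3) forces a2 = True.
  Clause (!a2 || a6) is falsified — contradiction.
Both cases fail, so the formula is unsatisfiable.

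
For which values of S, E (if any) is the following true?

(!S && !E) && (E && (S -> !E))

Case E = True: the conjunct !E is False.
Case E = False: the conjunct E is False.
Both cases fail — unsatisfiable.

Unsatisfiable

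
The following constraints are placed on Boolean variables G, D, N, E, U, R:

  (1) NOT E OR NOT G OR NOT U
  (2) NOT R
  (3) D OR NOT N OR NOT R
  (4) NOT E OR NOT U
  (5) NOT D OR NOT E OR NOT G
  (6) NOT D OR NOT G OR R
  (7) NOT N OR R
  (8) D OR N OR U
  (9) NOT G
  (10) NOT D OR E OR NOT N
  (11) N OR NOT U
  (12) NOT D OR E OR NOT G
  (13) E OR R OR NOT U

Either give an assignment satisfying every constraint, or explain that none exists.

Unit clause (NOT R) forces R = False.
In (NOT N OR R) only NOT N is left, so N = False.
Unit clause (NOT G) forces G = False.
In (N OR NOT U) only NOT U is left, so U = False.
In (D OR N OR U) only D is left, so D = True.
Set E = False.
All clauses satisfied.

G = False, D = True, N = False, E = False, U = False, R = False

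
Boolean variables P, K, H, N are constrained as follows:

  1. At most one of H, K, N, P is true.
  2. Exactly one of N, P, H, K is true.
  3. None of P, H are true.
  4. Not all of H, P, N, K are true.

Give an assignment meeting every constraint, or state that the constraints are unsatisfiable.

P: False, K: False, H: False, N: True

  (1) {H, K, N, P}: 1 true — at most one ✓
  (2) {N, P, H, K}: 1 true — exactly one ✓
  (3) {P, H}: 0 true — none ✓
  (4) {H, P, N, K}: 1/4 true — not all ✓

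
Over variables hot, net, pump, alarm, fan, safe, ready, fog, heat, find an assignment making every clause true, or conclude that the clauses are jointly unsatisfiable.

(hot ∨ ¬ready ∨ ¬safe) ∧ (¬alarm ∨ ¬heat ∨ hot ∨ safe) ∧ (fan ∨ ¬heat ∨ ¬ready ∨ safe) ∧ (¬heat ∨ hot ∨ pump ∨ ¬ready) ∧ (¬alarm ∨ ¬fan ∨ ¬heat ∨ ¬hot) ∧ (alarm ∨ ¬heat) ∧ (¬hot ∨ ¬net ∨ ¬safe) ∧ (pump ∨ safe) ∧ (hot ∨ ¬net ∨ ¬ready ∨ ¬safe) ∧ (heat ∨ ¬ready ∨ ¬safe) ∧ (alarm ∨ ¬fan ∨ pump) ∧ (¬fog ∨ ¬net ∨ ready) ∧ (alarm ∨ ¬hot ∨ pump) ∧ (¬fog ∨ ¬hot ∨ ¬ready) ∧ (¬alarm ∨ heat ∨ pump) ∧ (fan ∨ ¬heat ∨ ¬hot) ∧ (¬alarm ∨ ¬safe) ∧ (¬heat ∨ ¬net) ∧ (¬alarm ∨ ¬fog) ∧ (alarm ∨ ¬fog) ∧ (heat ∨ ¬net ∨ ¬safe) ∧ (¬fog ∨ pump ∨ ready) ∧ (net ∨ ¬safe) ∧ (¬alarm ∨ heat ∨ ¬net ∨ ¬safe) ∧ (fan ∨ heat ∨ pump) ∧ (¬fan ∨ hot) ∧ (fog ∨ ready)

hot=T; net=T; pump=T; alarm=F; fan=F; safe=F; ready=T; fog=F; heat=F

Set hot = True.
Set net = True.
  then (¬hot ∨ ¬net ∨ ¬safe) forces safe = False.
  then (pump ∨ safe) forces pump = True.
  then (¬heat ∨ ¬net) forces heat = False.
Set alarm = False.
  then (alarm ∨ ¬fog) forces fog = False.
  then (fog ∨ ready) forces ready = True.
Set fan = False.
All clauses satisfied.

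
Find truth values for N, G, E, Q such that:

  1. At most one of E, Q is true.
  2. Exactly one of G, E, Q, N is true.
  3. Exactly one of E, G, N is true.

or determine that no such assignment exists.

N = False, G = False, E = True, Q = False

  (1) {E, Q}: 1 true — at most one ✓
  (2) {G, E, Q, N}: 1 true — exactly one ✓
  (3) {E, G, N}: 1 true — exactly one ✓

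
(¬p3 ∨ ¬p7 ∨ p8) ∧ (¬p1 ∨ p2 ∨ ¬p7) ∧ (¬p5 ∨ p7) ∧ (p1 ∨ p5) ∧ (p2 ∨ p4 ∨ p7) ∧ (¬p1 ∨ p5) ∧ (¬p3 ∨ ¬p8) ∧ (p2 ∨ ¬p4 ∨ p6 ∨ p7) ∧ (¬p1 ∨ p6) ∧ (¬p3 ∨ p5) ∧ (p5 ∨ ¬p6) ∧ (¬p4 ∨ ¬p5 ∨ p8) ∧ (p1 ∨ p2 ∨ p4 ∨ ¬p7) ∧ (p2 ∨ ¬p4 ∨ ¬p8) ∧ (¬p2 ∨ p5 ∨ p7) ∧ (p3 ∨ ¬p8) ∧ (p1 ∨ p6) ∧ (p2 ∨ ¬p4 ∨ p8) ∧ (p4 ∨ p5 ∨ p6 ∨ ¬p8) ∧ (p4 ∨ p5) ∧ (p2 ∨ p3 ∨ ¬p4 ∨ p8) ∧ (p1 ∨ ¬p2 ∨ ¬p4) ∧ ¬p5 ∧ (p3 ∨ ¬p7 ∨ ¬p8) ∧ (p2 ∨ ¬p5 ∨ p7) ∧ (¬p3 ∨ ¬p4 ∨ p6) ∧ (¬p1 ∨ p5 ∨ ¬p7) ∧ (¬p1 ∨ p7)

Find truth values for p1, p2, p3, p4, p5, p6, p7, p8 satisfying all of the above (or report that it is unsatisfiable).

Unsatisfiable — no assignment works.

Case p5 = True:
  Clause (¬p5) is falsified — contradiction.
Case p5 = False:
  (p1 ∨ p5) forces p1 = True.
  Clause (¬p1 ∨ p5) is falsified — contradiction.
Both cases fail, so the formula is unsatisfiable.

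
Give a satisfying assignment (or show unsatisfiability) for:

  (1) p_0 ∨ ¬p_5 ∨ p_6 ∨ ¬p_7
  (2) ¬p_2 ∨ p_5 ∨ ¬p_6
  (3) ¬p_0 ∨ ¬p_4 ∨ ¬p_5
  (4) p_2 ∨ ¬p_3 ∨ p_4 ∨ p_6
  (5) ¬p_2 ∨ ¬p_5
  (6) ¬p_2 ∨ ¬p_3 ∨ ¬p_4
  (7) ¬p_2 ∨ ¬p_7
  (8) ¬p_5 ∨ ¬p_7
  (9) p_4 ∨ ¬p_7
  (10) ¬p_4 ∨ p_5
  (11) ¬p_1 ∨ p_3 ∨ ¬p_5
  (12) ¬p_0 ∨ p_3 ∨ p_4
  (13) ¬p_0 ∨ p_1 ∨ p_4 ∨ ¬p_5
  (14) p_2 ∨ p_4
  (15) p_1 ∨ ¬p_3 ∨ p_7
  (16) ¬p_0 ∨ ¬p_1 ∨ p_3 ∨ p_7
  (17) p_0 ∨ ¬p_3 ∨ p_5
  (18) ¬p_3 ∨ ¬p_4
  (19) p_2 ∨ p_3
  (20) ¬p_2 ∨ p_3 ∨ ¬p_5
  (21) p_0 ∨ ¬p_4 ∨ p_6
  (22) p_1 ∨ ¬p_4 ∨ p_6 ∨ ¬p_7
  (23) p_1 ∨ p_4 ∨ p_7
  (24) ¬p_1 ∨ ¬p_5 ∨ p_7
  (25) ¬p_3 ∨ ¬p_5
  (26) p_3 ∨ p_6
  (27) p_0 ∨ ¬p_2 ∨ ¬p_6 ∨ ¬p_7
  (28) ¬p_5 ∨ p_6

p_0 = True; p_1 = True; p_2 = True; p_3 = True; p_4 = False; p_5 = False; p_6 = False; p_7 = False

Set p_0 = True.
Set p_1 = True.
Try p_2 = False:
  (p_2 ∨ p_4) forces p_4 = True.
  (¬p_0 ∨ ¬p_4 ∨ ¬p_5) forces p_5 = False.
  clause (¬p_4 ∨ p_5) is falsified — backtrack.
So p_2 = True.
  then (¬p_2 ∨ ¬p_5) forces p_5 = False.
  then (¬p_2 ∨ ¬p_7) forces p_7 = False.
  then (¬p_4 ∨ p_5) forces p_4 = False.
  then (¬p_0 ∨ p_3 ∨ p_4) forces p_3 = True.
  then (¬p_2 ∨ p_5 ∨ ¬p_6) forces p_6 = False.
All clauses satisfied.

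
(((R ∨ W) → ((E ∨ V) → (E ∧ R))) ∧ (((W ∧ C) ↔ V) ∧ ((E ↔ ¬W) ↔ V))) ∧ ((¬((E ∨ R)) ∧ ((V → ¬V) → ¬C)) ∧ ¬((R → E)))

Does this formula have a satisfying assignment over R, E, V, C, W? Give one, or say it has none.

Case R = True: the conjunct ¬((E ∨ R)) becomes ¬((E ∨ True)) = False.
Case R = False: the conjunct ¬((R → E)) becomes ¬((False → E)) = False.
Both cases fail — unsatisfiable.

UNSATISFIABLE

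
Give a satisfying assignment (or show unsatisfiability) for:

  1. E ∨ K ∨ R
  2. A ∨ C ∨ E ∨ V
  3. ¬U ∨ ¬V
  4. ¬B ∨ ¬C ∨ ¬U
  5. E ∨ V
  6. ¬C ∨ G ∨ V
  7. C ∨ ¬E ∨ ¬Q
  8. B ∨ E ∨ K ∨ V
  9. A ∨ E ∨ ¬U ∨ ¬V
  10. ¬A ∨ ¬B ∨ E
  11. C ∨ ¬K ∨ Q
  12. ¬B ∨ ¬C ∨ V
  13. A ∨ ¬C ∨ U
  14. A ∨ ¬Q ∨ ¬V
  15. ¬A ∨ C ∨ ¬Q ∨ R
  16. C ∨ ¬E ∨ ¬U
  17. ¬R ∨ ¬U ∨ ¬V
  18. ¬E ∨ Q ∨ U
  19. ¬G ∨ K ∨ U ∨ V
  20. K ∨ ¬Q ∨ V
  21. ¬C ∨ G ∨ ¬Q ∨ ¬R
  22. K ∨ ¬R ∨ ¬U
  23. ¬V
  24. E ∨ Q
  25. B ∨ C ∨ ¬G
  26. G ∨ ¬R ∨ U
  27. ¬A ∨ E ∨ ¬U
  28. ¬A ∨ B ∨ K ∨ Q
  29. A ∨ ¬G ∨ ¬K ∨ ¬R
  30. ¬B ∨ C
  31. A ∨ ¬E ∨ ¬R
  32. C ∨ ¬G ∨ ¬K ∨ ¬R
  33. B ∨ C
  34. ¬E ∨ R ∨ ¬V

Unit clause (¬V) forces V = False.
In (E ∨ V) only E is left, so E = True.
Set Q = False.
  then (¬E ∨ Q ∨ U) forces U = True.
  then (C ∨ ¬E ∨ ¬U) forces C = True.
  then (¬B ∨ ¬C ∨ ¬U) forces B = False.
  then (¬C ∨ G ∨ V) forces G = True.
Set A = True.
  then (¬A ∨ B ∨ K ∨ Q) forces K = True.
Set R = False.
All clauses satisfied.

E = True; Q = False; C = True; A = True; R = False; B = False; K = True; G = True; V = False; U = True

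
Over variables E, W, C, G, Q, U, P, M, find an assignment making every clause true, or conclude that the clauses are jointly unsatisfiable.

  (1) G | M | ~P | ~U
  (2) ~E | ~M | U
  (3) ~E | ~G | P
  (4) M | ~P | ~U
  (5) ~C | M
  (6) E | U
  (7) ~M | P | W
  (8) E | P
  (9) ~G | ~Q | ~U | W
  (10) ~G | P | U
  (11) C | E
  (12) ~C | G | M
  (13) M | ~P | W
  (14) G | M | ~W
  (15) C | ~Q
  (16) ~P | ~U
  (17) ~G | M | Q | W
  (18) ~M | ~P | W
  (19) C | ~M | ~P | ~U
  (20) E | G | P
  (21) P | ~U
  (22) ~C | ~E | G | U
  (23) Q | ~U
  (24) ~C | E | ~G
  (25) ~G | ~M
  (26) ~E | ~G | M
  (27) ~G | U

E = True, W = False, C = False, G = False, Q = False, U = False, P = False, M = False

Try E = False:
  (E | U) forces U = True.
  (E | P) forces P = True.
  clause (~P | ~U) is falsified — backtrack.
So E = True.
Set W = False.
Set C = False.
  then (C | ~Q) forces Q = False.
  then (Q | ~U) forces U = False.
  then (~G | U) forces G = False.
  then (~E | ~M | U) forces M = False.
  then (M | ~P | W) forces P = False.
All clauses satisfied.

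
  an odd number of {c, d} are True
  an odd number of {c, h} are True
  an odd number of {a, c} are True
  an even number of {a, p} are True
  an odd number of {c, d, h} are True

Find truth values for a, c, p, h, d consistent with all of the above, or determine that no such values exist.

a = False, c = True, p = False, h = False, d = False

{c, d}: 1 true → odd ✓
{c, h}: 1 true → odd ✓
{a, c}: 1 true → odd ✓
{a, p}: 0 true → even ✓
{c, d, h}: 1 true → odd ✓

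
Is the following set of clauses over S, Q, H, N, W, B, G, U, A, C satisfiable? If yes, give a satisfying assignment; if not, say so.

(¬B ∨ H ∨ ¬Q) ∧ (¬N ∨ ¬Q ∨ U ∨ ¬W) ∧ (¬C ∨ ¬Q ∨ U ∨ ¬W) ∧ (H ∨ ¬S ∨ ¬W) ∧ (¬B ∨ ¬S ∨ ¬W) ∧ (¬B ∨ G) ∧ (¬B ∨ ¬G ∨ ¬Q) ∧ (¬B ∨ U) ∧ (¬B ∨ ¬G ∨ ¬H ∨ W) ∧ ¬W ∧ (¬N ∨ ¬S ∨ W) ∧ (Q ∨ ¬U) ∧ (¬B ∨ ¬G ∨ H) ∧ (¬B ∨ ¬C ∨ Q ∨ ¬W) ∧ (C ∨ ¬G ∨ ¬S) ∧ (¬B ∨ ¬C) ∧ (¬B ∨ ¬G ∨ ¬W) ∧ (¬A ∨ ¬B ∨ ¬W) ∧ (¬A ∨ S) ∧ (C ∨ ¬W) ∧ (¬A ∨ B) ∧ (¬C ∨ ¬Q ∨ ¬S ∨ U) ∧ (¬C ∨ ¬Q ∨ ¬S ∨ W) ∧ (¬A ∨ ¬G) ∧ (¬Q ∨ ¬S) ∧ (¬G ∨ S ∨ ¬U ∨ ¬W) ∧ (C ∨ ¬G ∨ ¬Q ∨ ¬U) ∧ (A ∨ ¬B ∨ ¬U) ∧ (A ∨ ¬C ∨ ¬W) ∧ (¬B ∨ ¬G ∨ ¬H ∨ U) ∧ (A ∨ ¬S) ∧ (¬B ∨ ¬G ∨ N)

S = False, Q = True, H = False, N = True, W = False, B = False, G = True, U = False, A = False, C = True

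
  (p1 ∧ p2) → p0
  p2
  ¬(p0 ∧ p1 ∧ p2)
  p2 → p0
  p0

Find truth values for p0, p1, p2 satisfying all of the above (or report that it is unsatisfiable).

Unit clause (p2) forces p2 = True.
Unit clause (p0) forces p0 = True.
In (¬p0 ∨ ¬p1 ∨ ¬p2) only ¬p1 is left, so p1 = False.
Check each clause:
  (p2): p2 holds.
  (p0): p0 holds.
  (p0 ∨ ¬p2): p0 holds.
  (¬p0 ∨ ¬p1 ∨ ¬p2): ¬p1 holds.
  (p0 ∨ ¬p1 ∨ ¬p2): p0 holds.
All clauses satisfied.

p0: True, p1: False, p2: True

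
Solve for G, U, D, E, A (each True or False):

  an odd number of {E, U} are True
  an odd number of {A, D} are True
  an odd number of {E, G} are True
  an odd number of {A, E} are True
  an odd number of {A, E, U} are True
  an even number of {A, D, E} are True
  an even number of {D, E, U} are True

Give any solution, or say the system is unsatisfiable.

G=F; U=F; D=T; E=T; A=F

{E, U}: 1 true → odd ✓
{A, D}: 1 true → odd ✓
{E, G}: 1 true → odd ✓
{A, E}: 1 true → odd ✓
{A, E, U}: 1 true → odd ✓
{A, D, E}: 2 true → even ✓
{D, E, U}: 2 true → even ✓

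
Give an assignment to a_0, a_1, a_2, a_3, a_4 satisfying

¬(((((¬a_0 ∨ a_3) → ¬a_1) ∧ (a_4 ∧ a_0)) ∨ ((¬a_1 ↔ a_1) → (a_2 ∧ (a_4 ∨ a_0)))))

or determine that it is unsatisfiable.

Case a_1 = True: the formula becomes ¬(((¬((¬a_0 ∨ a_3)) ∧ (a_4 ∧ a_0)) ∨ True)) = False.
Case a_1 = False: the formula becomes ¬(((a_4 ∧ a_0) ∨ True)) = False.
Both cases fail — unsatisfiable.

Unsatisfiable — no assignment works.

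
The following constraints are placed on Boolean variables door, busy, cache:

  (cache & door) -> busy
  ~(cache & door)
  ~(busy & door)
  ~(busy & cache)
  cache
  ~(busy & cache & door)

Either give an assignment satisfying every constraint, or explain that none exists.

Unit clause (cache) forces cache = True.
In (~busy | ~cache) only ~busy is left, so busy = False.
In (busy | ~cache | ~door) only ~door is left, so door = False.
Check each clause:
  (cache): cache holds.
  (~busy | ~cache): ~busy holds.
  (~busy | ~cache | ~door): ~busy holds.
  (~busy | ~door): ~busy holds.
  (busy | ~cache | ~door): ~door holds.
  (~cache | ~door): ~door holds.
All clauses satisfied.

door=F, busy=F, cache=T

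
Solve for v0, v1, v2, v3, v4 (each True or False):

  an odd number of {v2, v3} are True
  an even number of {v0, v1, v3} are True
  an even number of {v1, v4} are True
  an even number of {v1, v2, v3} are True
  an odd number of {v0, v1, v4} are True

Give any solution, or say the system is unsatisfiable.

v0 = True, v1 = True, v2 = True, v3 = False, v4 = True

{v2, v3}: 1 true → odd ✓
{v0, v1, v3}: 2 true → even ✓
{v1, v4}: 2 true → even ✓
{v1, v2, v3}: 2 true → even ✓
{v0, v1, v4}: 3 true → odd ✓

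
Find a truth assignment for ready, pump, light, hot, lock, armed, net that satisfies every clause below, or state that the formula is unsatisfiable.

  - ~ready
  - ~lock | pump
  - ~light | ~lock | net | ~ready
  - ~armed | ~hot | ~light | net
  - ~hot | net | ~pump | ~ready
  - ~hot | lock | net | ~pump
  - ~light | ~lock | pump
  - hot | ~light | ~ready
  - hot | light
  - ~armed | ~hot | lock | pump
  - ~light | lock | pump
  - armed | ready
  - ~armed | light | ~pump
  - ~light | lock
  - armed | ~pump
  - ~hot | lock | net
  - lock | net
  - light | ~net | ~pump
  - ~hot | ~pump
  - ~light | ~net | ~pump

Unit clause (~ready) forces ready = False.
In (armed | ready) only armed is left, so armed = True.
Try pump = False:
  (~lock | pump) forces lock = False.
  (~armed | ~hot | lock | pump) forces hot = False.
  (hot | light) forces light = True.
  clause (~light | lock | pump) is falsified — backtrack.
So pump = True.
  then (~armed | light | ~pump) forces light = True.
  then (~light | lock) forces lock = True.
  then (~hot | ~pump) forces hot = False.
  then (~light | ~net | ~pump) forces net = False.
All clauses satisfied.

ready = False, pump = True, light = True, hot = False, lock = True, armed = True, net = False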